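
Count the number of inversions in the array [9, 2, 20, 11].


For each element, count the later elements that are smaller than it:
  9 (index 0): smaller elements after it = [2] -> 1
  2 (index 1): smaller elements after it = [] -> 0
  20 (index 2): smaller elements after it = [11] -> 1
Total inversions = 1 + 0 + 1 = 2
Final answer: 2


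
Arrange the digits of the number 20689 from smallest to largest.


The number 20689 has digits: 2, 0, 6, 8, 9
Sorted: 0, 2, 6, 8, 9
Joining the sorted digits gives the result.
Final answer: 02689


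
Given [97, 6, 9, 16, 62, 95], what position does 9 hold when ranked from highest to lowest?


Sort descending: [97, 95, 62, 16, 9, 6]
Find 9 in the sorted list.
9 is at position 5.
Final answer: 5


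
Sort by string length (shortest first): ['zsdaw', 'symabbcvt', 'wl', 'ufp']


Compute lengths:
  'zsdaw' has length 5
  'symabbcvt' has length 9
  'wl' has length 2
  'ufp' has length 3
Lengths in increasing order: 2 < 3 < 5 < 9
Listing the words in that order gives the answer.
Final answer: ['wl', 'ufp', 'zsdaw', 'symabbcvt']


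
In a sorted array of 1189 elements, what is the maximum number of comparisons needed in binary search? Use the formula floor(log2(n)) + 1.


Binary search halves the search space each step.
Maximum comparisons = floor(log2(1189)) + 1
log2(1189) = 10.2155
floor(log2(1189)) = 10, so 10 + 1 = 11
Final answer: 11


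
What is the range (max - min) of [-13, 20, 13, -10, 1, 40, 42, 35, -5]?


Maximum value: 42
Minimum value: -13
Range = 42 - (-13) = 55
Final answer: 55


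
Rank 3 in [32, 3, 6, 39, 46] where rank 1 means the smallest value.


Sort ascending: [3, 6, 32, 39, 46]
Find 3 in the sorted list.
3 is at position 1 (1-indexed).
Final answer: 1


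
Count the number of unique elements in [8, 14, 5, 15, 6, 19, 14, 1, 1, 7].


List all unique values:
Distinct values: [1, 5, 6, 7, 8, 14, 15, 19]
Count = 8
Final answer: 8


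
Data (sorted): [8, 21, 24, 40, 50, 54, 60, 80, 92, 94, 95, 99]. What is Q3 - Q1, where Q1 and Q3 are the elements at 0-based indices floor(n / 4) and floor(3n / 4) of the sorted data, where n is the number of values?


The data has n = 12 elements.
Q1 index = floor(12 / 4) = floor(3) = 3; Q3 index = floor(3 * 12 / 4) = floor(9) = 9
Q1 = element at index 3 = 40
Q3 = element at index 9 = 94
IQR = 94 - 40 = 54
Final answer: 54


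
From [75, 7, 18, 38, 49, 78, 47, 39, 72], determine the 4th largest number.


Sort descending: [78, 75, 72, 49, 47, 39, 38, 18, 7]
The 4th element (1-indexed) is at index 3.
Value = 49
Final answer: 49


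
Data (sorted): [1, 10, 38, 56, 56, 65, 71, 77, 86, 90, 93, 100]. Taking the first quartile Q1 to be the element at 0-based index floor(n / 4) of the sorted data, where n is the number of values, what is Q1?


The list has n = 12 elements.
Q1 index = floor(12 / 4) = floor(3) = 3
Counting from index 0 in the sorted data, the element at index 3 is 56.
Final answer: 56


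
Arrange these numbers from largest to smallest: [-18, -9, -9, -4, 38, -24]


Original list: [-18, -9, -9, -4, 38, -24]
Repeatedly take the largest remaining element:
  Remaining [-18, -9, -9, -4, 38, -24] -> largest is 38
  Remaining [-18, -9, -9, -4, -24] -> largest is -4
  Remaining [-18, -9, -9, -24] -> largest is -9
  Remaining [-18, -9, -24] -> largest is -9
  Remaining [-18, -24] -> largest is -18
  Remaining [-24] -> largest is -24
Collecting the picks in order gives the descending list.
Final answer: [38, -4, -9, -9, -18, -24]


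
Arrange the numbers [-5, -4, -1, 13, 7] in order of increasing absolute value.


Compute absolute values:
  |-5| = 5
  |-4| = 4
  |-1| = 1
  |13| = 13
  |7| = 7
Absolute values in increasing order: 1 < 4 < 5 < 7 < 13
Listing the original numbers in that order gives the answer.
Final answer: [-1, -4, -5, 7, 13]


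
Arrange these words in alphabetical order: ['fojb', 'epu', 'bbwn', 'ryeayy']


Compare strings character by character (the first differing letter decides):
  'bbwn' < 'epu' since 'b' < 'e' at position 1
  'epu' < 'fojb' since 'e' < 'f' at position 1
  'fojb' < 'ryeayy' since 'f' < 'r' at position 1
Chaining these comparisons gives the alphabetical order.
Final answer: ['bbwn', 'epu', 'fojb', 'ryeayy']


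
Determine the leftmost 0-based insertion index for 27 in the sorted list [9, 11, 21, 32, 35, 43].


List is sorted: [9, 11, 21, 32, 35, 43]
We need the leftmost position where 27 can be inserted, i.e. the first index whose element is >= 27 (or the end of the list if none is).
Binary search with low=0, high=6 (0-based indices):
  low=0, high=6, mid=3: a[3]=32 >= 27, so high = 3
  low=0, high=3, mid=1: a[1]=11 < 27, so low = 2
  low=2, high=3, mid=2: a[2]=21 < 27, so low = 3
Now low = high = 3, so the insertion index is 3.
Final answer: 3


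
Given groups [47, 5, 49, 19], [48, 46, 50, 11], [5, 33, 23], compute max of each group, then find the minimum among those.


Find max of each group:
  Group 1: [47, 5, 49, 19] -> max = 49
  Group 2: [48, 46, 50, 11] -> max = 50
  Group 3: [5, 33, 23] -> max = 33
Maxes: [49, 50, 33]
Minimum of maxes = 33
Final answer: 33


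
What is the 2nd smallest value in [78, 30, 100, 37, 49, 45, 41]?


Sort ascending: [30, 37, 41, 45, 49, 78, 100]
The 2nd element (1-indexed) is at index 1.
Value = 37
Final answer: 37


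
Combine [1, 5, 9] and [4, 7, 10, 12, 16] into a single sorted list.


List A: [1, 5, 9]
List B: [4, 7, 10, 12, 16]
Repeatedly compare the front elements and take the smaller:
  1 vs 4 -> take 1
  5 vs 4 -> take 4
  5 vs 7 -> take 5
  9 vs 7 -> take 7
  9 vs 10 -> take 9
  A is exhausted; append the rest of B: [10, 12, 16]
Final answer: [1, 4, 5, 7, 9, 10, 12, 16]


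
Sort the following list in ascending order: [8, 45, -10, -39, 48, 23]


Original list: [8, 45, -10, -39, 48, 23]
Repeatedly take the smallest remaining element:
  Remaining [8, 45, -10, -39, 48, 23] -> smallest is -39
  Remaining [8, 45, -10, 48, 23] -> smallest is -10
  Remaining [8, 45, 48, 23] -> smallest is 8
  Remaining [45, 48, 23] -> smallest is 23
  Remaining [45, 48] -> smallest is 45
  Remaining [48] -> smallest is 48
Collecting the picks in order gives the sorted list.
Final answer: [-39, -10, 8, 23, 45, 48]


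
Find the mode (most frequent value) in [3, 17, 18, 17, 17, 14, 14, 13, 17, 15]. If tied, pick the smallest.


Count the frequency of each value:
  3 appears 1 time(s)
  13 appears 1 time(s)
  14 appears 2 time(s)
  15 appears 1 time(s)
  17 appears 4 time(s)
  18 appears 1 time(s)
Maximum frequency is 4.
Only 17 reaches that frequency, so it is the mode.
Final answer: 17


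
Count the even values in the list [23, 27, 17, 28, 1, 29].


Check each element:
  23 is odd
  27 is odd
  17 is odd
  28 is even
  1 is odd
  29 is odd
Evens: [28]
Count of evens = 1
Final answer: 1


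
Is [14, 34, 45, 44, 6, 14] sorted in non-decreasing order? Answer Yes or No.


Check consecutive pairs:
  14 <= 34? True
  34 <= 45? True
  45 <= 44? False
  44 <= 6? False
  6 <= 14? True
2 consecutive pair(s) are out of order, so the list is not sorted.
Final answer: No


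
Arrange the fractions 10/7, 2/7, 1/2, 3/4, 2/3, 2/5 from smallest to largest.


Convert to decimal for comparison:
  10/7 = 1.4286
  2/7 = 0.2857
  1/2 = 0.5
  3/4 = 0.75
  2/3 = 0.6667
  2/5 = 0.4
Decimals in increasing order: 0.2857 < 0.4 < 0.5 < 0.6667 < 0.75 < 1.4286
Writing each back as its fraction gives the sorted order.
Final answer: 2/7, 2/5, 1/2, 2/3, 3/4, 10/7


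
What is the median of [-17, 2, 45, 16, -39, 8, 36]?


First, sort the list: [-39, -17, 2, 8, 16, 36, 45]
The list has 7 elements (odd count).
The middle index is 3 (0-based), and the element there is 8.
Final answer: 8


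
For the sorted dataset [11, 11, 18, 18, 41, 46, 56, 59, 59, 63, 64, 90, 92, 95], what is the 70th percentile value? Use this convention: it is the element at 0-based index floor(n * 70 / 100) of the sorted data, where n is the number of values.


The dataset has n = 14 elements.
Index = floor(14 * 70 / 100) = floor(980 / 100) = floor(9.8) = 9
Counting from index 0 in the sorted data, the element at index 9 is 63.
Final answer: 63


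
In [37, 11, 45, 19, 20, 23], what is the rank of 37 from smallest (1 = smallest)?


Sort ascending: [11, 19, 20, 23, 37, 45]
Find 37 in the sorted list.
37 is at position 5 (1-indexed).
Final answer: 5


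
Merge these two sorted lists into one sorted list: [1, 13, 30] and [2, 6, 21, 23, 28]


List A: [1, 13, 30]
List B: [2, 6, 21, 23, 28]
Repeatedly compare the front elements and take the smaller:
  1 vs 2 -> take 1
  13 vs 2 -> take 2
  13 vs 6 -> take 6
  13 vs 21 -> take 13
  30 vs 21 -> take 21
  30 vs 23 -> take 23
  30 vs 28 -> take 28
  B is exhausted; append the rest of A: [30]
Final answer: [1, 2, 6, 13, 21, 23, 28, 30]


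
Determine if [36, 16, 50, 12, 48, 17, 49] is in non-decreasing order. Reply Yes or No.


Check consecutive pairs:
  36 <= 16? False
  16 <= 50? True
  50 <= 12? False
  12 <= 48? True
  48 <= 17? False
  17 <= 49? True
3 consecutive pair(s) are out of order, so the list is not sorted.
Final answer: No


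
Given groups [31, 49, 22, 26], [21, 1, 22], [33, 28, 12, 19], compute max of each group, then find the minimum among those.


Find max of each group:
  Group 1: [31, 49, 22, 26] -> max = 49
  Group 2: [21, 1, 22] -> max = 22
  Group 3: [33, 28, 12, 19] -> max = 33
Maxes: [49, 22, 33]
Minimum of maxes = 22
Final answer: 22


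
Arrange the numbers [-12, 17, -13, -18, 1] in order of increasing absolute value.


Compute absolute values:
  |-12| = 12
  |17| = 17
  |-13| = 13
  |-18| = 18
  |1| = 1
Absolute values in increasing order: 1 < 12 < 13 < 17 < 18
Listing the original numbers in that order gives the answer.
Final answer: [1, -12, -13, 17, -18]


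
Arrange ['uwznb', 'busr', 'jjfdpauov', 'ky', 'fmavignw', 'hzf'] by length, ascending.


Compute lengths:
  'uwznb' has length 5
  'busr' has length 4
  'jjfdpauov' has length 9
  'ky' has length 2
  'fmavignw' has length 8
  'hzf' has length 3
Lengths in increasing order: 2 < 3 < 4 < 5 < 8 < 9
Listing the words in that order gives the answer.
Final answer: ['ky', 'hzf', 'busr', 'uwznb', 'fmavignw', 'jjfdpauov']


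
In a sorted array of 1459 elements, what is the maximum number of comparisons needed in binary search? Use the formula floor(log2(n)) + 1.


Binary search halves the search space each step.
Maximum comparisons = floor(log2(1459)) + 1
log2(1459) = 10.5108
floor(log2(1459)) = 10, so 10 + 1 = 11
Final answer: 11


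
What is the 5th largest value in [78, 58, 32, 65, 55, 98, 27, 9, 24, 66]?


Sort descending: [98, 78, 66, 65, 58, 55, 32, 27, 24, 9]
The 5th element (1-indexed) is at index 4.
Value = 58
Final answer: 58


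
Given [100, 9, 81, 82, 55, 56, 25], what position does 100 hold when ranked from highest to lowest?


Sort descending: [100, 82, 81, 56, 55, 25, 9]
Find 100 in the sorted list.
100 is at position 1.
Final answer: 1


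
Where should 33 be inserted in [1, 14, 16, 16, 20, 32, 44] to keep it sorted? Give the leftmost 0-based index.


List is sorted: [1, 14, 16, 16, 20, 32, 44]
We need the leftmost position where 33 can be inserted, i.e. the first index whose element is >= 33 (or the end of the list if none is).
Binary search with low=0, high=7 (0-based indices):
  low=0, high=7, mid=3: a[3]=16 < 33, so low = 4
  low=4, high=7, mid=5: a[5]=32 < 33, so low = 6
  low=6, high=7, mid=6: a[6]=44 >= 33, so high = 6
Now low = high = 6, so the insertion index is 6.
Final answer: 6


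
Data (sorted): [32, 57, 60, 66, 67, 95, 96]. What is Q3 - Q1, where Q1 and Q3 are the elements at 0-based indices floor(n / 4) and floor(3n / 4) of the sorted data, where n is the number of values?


The data has n = 7 elements.
Q1 index = floor(7 / 4) = floor(1.75) = 1; Q3 index = floor(3 * 7 / 4) = floor(5.25) = 5
Q1 = element at index 1 = 57
Q3 = element at index 5 = 95
IQR = 95 - 57 = 38
Final answer: 38


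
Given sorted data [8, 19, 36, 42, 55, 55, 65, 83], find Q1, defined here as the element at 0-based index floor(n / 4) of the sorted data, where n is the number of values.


The list has n = 8 elements.
Q1 index = floor(8 / 4) = floor(2) = 2
Counting from index 0 in the sorted data, the element at index 2 is 36.
Final answer: 36


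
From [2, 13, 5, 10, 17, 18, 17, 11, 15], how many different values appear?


List all unique values:
Distinct values: [2, 5, 10, 11, 13, 15, 17, 18]
Count = 8
Final answer: 8


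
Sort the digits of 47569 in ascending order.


The number 47569 has digits: 4, 7, 5, 6, 9
Sorted: 4, 5, 6, 7, 9
Joining the sorted digits gives the result.
Final answer: 45679


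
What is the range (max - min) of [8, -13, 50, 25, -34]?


Maximum value: 50
Minimum value: -34
Range = 50 - (-34) = 84
Final answer: 84


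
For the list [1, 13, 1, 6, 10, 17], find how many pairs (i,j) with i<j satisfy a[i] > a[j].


For each element, count the later elements that are smaller than it:
  1 (index 0): smaller elements after it = [] -> 0
  13 (index 1): smaller elements after it = [1, 6, 10] -> 3
  1 (index 2): smaller elements after it = [] -> 0
  6 (index 3): smaller elements after it = [] -> 0
  10 (index 4): smaller elements after it = [] -> 0
Total inversions = 0 + 3 + 0 + 0 + 0 = 3
Final answer: 3


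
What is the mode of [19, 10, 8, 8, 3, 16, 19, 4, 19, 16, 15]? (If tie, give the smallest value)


Count the frequency of each value:
  3 appears 1 time(s)
  4 appears 1 time(s)
  8 appears 2 time(s)
  10 appears 1 time(s)
  15 appears 1 time(s)
  16 appears 2 time(s)
  19 appears 3 time(s)
Maximum frequency is 3.
Only 19 reaches that frequency, so it is the mode.
Final answer: 19


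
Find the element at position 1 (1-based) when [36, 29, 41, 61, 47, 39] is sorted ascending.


Sort ascending: [29, 36, 39, 41, 47, 61]
The 1st element (1-indexed) is at index 0.
Value = 29
Final answer: 29


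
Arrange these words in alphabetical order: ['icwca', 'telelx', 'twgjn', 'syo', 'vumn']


Compare strings character by character (the first differing letter decides):
  'icwca' < 'syo' since 'i' < 's' at position 1
  'syo' < 'telelx' since 's' < 't' at position 1
  'telelx' < 'twgjn' since 'e' < 'w' at position 2
  'twgjn' < 'vumn' since 't' < 'v' at position 1
Chaining these comparisons gives the alphabetical order.
Final answer: ['icwca', 'syo', 'telelx', 'twgjn', 'vumn']


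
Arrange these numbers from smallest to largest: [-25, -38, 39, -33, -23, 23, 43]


Original list: [-25, -38, 39, -33, -23, 23, 43]
Repeatedly take the smallest remaining element:
  Remaining [-25, -38, 39, -33, -23, 23, 43] -> smallest is -38
  Remaining [-25, 39, -33, -23, 23, 43] -> smallest is -33
  Remaining [-25, 39, -23, 23, 43] -> smallest is -25
  Remaining [39, -23, 23, 43] -> smallest is -23
  Remaining [39, 23, 43] -> smallest is 23
  Remaining [39, 43] -> smallest is 39
  Remaining [43] -> smallest is 43
Collecting the picks in order gives the sorted list.
Final answer: [-38, -33, -25, -23, 23, 39, 43]


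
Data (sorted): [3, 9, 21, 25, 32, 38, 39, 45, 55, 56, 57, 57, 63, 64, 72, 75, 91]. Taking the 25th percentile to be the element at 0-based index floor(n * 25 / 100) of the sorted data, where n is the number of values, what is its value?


The dataset has n = 17 elements.
Index = floor(17 * 25 / 100) = floor(425 / 100) = floor(4.25) = 4
Counting from index 0 in the sorted data, the element at index 4 is 32.
Final answer: 32


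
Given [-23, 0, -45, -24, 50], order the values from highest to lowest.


Original list: [-23, 0, -45, -24, 50]
Repeatedly take the largest remaining element:
  Remaining [-23, 0, -45, -24, 50] -> largest is 50
  Remaining [-23, 0, -45, -24] -> largest is 0
  Remaining [-23, -45, -24] -> largest is -23
  Remaining [-45, -24] -> largest is -24
  Remaining [-45] -> largest is -45
Collecting the picks in order gives the descending list.
Final answer: [50, 0, -23, -24, -45]


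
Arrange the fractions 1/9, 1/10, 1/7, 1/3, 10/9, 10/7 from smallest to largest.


Convert to decimal for comparison:
  1/9 = 0.1111
  1/10 = 0.1
  1/7 = 0.1429
  1/3 = 0.3333
  10/9 = 1.1111
  10/7 = 1.4286
Decimals in increasing order: 0.1 < 0.1111 < 0.1429 < 0.3333 < 1.1111 < 1.4286
Writing each back as its fraction gives the sorted order.
Final answer: 1/10, 1/9, 1/7, 1/3, 10/9, 10/7


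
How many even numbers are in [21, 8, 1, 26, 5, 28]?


Check each element:
  21 is odd
  8 is even
  1 is odd
  26 is even
  5 is odd
  28 is even
Evens: [8, 26, 28]
Count of evens = 3
Final answer: 3


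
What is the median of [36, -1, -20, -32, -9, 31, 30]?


First, sort the list: [-32, -20, -9, -1, 30, 31, 36]
The list has 7 elements (odd count).
The middle index is 3 (0-based), and the element there is -1.
Final answer: -1


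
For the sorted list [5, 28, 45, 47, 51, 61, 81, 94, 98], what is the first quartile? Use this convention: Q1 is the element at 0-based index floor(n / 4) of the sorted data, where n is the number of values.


The list has n = 9 elements.
Q1 index = floor(9 / 4) = floor(2.25) = 2
Counting from index 0 in the sorted data, the element at index 2 is 45.
Final answer: 45


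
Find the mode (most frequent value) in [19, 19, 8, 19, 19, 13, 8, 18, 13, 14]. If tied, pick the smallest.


Count the frequency of each value:
  8 appears 2 time(s)
  13 appears 2 time(s)
  14 appears 1 time(s)
  18 appears 1 time(s)
  19 appears 4 time(s)
Maximum frequency is 4.
Only 19 reaches that frequency, so it is the mode.
Final answer: 19


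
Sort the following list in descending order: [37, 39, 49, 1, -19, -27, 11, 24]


Original list: [37, 39, 49, 1, -19, -27, 11, 24]
Repeatedly take the largest remaining element:
  Remaining [37, 39, 49, 1, -19, -27, 11, 24] -> largest is 49
  Remaining [37, 39, 1, -19, -27, 11, 24] -> largest is 39
  Remaining [37, 1, -19, -27, 11, 24] -> largest is 37
  Remaining [1, -19, -27, 11, 24] -> largest is 24
  Remaining [1, -19, -27, 11] -> largest is 11
  Remaining [1, -19, -27] -> largest is 1
  Remaining [-19, -27] -> largest is -19
  Remaining [-27] -> largest is -27
Collecting the picks in order gives the descending list.
Final answer: [49, 39, 37, 24, 11, 1, -19, -27]


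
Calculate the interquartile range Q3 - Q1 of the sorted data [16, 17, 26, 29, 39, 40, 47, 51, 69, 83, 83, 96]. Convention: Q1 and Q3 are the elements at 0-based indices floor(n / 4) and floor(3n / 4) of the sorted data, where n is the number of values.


The data has n = 12 elements.
Q1 index = floor(12 / 4) = floor(3) = 3; Q3 index = floor(3 * 12 / 4) = floor(9) = 9
Q1 = element at index 3 = 29
Q3 = element at index 9 = 83
IQR = 83 - 29 = 54
Final answer: 54


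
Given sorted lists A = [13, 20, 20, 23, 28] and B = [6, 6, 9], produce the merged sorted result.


List A: [13, 20, 20, 23, 28]
List B: [6, 6, 9]
Repeatedly compare the front elements and take the smaller:
  13 vs 6 -> take 6
  13 vs 6 -> take 6
  13 vs 9 -> take 9
  B is exhausted; append the rest of A: [13, 20, 20, 23, 28]
Final answer: [6, 6, 9, 13, 20, 20, 23, 28]


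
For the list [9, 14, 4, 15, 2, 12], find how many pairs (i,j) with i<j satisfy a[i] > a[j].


For each element, count the later elements that are smaller than it:
  9 (index 0): smaller elements after it = [4, 2] -> 2
  14 (index 1): smaller elements after it = [4, 2, 12] -> 3
  4 (index 2): smaller elements after it = [2] -> 1
  15 (index 3): smaller elements after it = [2, 12] -> 2
  2 (index 4): smaller elements after it = [] -> 0
Total inversions = 2 + 3 + 1 + 2 + 0 = 8
Final answer: 8


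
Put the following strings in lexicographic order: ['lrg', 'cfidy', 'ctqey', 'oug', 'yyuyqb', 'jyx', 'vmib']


Compare strings character by character (the first differing letter decides):
  'cfidy' < 'ctqey' since 'f' < 't' at position 2
  'ctqey' < 'jyx' since 'c' < 'j' at position 1
  'jyx' < 'lrg' since 'j' < 'l' at position 1
  'lrg' < 'oug' since 'l' < 'o' at position 1
  'oug' < 'vmib' since 'o' < 'v' at position 1
  'vmib' < 'yyuyqb' since 'v' < 'y' at position 1
Chaining these comparisons gives the alphabetical order.
Final answer: ['cfidy', 'ctqey', 'jyx', 'lrg', 'oug', 'vmib', 'yyuyqb']


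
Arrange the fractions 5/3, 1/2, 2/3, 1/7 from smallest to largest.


Convert to decimal for comparison:
  5/3 = 1.6667
  1/2 = 0.5
  2/3 = 0.6667
  1/7 = 0.1429
Decimals in increasing order: 0.1429 < 0.5 < 0.6667 < 1.6667
Writing each back as its fraction gives the sorted order.
Final answer: 1/7, 1/2, 2/3, 5/3


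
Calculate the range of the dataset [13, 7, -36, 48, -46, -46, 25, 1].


Maximum value: 48
Minimum value: -46
Range = 48 - (-46) = 94
Final answer: 94


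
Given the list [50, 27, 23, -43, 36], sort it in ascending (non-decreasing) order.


Original list: [50, 27, 23, -43, 36]
Repeatedly take the smallest remaining element:
  Remaining [50, 27, 23, -43, 36] -> smallest is -43
  Remaining [50, 27, 23, 36] -> smallest is 23
  Remaining [50, 27, 36] -> smallest is 27
  Remaining [50, 36] -> smallest is 36
  Remaining [50] -> smallest is 50
Collecting the picks in order gives the sorted list.
Final answer: [-43, 23, 27, 36, 50]


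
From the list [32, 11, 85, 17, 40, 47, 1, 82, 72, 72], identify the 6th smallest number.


Sort ascending: [1, 11, 17, 32, 40, 47, 72, 72, 82, 85]
The 6th element (1-indexed) is at index 5.
Value = 47
Final answer: 47


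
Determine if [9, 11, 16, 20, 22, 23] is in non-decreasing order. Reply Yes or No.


Check consecutive pairs:
  9 <= 11? True
  11 <= 16? True
  16 <= 20? True
  20 <= 22? True
  22 <= 23? True
Every consecutive pair is in order, so the list is non-decreasing.
Final answer: Yes


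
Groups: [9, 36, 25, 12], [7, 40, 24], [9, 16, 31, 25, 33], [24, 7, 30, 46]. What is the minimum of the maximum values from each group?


Find max of each group:
  Group 1: [9, 36, 25, 12] -> max = 36
  Group 2: [7, 40, 24] -> max = 40
  Group 3: [9, 16, 31, 25, 33] -> max = 33
  Group 4: [24, 7, 30, 46] -> max = 46
Maxes: [36, 40, 33, 46]
Minimum of maxes = 33
Final answer: 33


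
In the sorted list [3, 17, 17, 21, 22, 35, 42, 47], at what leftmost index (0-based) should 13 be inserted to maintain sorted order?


List is sorted: [3, 17, 17, 21, 22, 35, 42, 47]
We need the leftmost position where 13 can be inserted, i.e. the first index whose element is >= 13 (or the end of the list if none is).
Binary search with low=0, high=8 (0-based indices):
  low=0, high=8, mid=4: a[4]=22 >= 13, so high = 4
  low=0, high=4, mid=2: a[2]=17 >= 13, so high = 2
  low=0, high=2, mid=1: a[1]=17 >= 13, so high = 1
  low=0, high=1, mid=0: a[0]=3 < 13, so low = 1
Now low = high = 1, so the insertion index is 1.
Final answer: 1


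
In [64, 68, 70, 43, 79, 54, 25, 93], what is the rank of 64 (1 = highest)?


Sort descending: [93, 79, 70, 68, 64, 54, 43, 25]
Find 64 in the sorted list.
64 is at position 5.
Final answer: 5


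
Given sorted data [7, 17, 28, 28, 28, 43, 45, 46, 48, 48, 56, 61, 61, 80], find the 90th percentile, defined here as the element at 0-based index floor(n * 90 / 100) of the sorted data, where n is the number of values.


The dataset has n = 14 elements.
Index = floor(14 * 90 / 100) = floor(1260 / 100) = floor(12.6) = 12
Counting from index 0 in the sorted data, the element at index 12 is 61.
Final answer: 61


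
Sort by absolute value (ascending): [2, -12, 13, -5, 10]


Compute absolute values:
  |2| = 2
  |-12| = 12
  |13| = 13
  |-5| = 5
  |10| = 10
Absolute values in increasing order: 2 < 5 < 10 < 12 < 13
Listing the original numbers in that order gives the answer.
Final answer: [2, -5, 10, -12, 13]


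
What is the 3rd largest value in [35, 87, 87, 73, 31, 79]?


Sort descending: [87, 87, 79, 73, 35, 31]
The 3rd element (1-indexed) is at index 2.
Value = 79
Final answer: 79


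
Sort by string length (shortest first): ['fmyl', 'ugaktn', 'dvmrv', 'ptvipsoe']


Compute lengths:
  'fmyl' has length 4
  'ugaktn' has length 6
  'dvmrv' has length 5
  'ptvipsoe' has length 8
Lengths in increasing order: 4 < 5 < 6 < 8
Listing the words in that order gives the answer.
Final answer: ['fmyl', 'dvmrv', 'ugaktn', 'ptvipsoe']


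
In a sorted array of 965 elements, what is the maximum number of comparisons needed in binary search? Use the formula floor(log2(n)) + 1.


Binary search halves the search space each step.
Maximum comparisons = floor(log2(965)) + 1
log2(965) = 9.9144
floor(log2(965)) = 9, so 9 + 1 = 10
Final answer: 10


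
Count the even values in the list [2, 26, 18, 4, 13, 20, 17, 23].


Check each element:
  2 is even
  26 is even
  18 is even
  4 is even
  13 is odd
  20 is even
  17 is odd
  23 is odd
Evens: [2, 26, 18, 4, 20]
Count of evens = 5
Final answer: 5


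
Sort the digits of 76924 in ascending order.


The number 76924 has digits: 7, 6, 9, 2, 4
Sorted: 2, 4, 6, 7, 9
Joining the sorted digits gives the result.
Final answer: 24679


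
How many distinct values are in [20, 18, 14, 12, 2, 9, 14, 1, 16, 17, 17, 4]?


List all unique values:
Distinct values: [1, 2, 4, 9, 12, 14, 16, 17, 18, 20]
Count = 10
Final answer: 10


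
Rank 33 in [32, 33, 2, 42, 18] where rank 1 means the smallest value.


Sort ascending: [2, 18, 32, 33, 42]
Find 33 in the sorted list.
33 is at position 4 (1-indexed).
Final answer: 4


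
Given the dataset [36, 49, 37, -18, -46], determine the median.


First, sort the list: [-46, -18, 36, 37, 49]
The list has 5 elements (odd count).
The middle index is 2 (0-based), and the element there is 36.
Final answer: 36


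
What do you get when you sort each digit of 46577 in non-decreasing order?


The number 46577 has digits: 4, 6, 5, 7, 7
Sorted: 4, 5, 6, 7, 7
Joining the sorted digits gives the result.
Final answer: 45677


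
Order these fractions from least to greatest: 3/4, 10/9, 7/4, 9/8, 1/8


Convert to decimal for comparison:
  3/4 = 0.75
  10/9 = 1.1111
  7/4 = 1.75
  9/8 = 1.125
  1/8 = 0.125
Decimals in increasing order: 0.125 < 0.75 < 1.1111 < 1.125 < 1.75
Writing each back as its fraction gives the sorted order.
Final answer: 1/8, 3/4, 10/9, 9/8, 7/4


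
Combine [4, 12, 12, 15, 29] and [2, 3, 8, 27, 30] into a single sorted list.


List A: [4, 12, 12, 15, 29]
List B: [2, 3, 8, 27, 30]
Repeatedly compare the front elements and take the smaller:
  4 vs 2 -> take 2
  4 vs 3 -> take 3
  4 vs 8 -> take 4
  12 vs 8 -> take 8
  12 vs 27 -> take 12
  12 vs 27 -> take 12
  15 vs 27 -> take 15
  29 vs 27 -> take 27
  29 vs 30 -> take 29
  A is exhausted; append the rest of B: [30]
Final answer: [2, 3, 4, 8, 12, 12, 15, 27, 29, 30]


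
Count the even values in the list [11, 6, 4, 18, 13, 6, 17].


Check each element:
  11 is odd
  6 is even
  4 is even
  18 is even
  13 is odd
  6 is even
  17 is odd
Evens: [6, 4, 18, 6]
Count of evens = 4
Final answer: 4


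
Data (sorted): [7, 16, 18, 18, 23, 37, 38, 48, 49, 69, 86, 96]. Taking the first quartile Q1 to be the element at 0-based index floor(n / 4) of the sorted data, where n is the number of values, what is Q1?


The list has n = 12 elements.
Q1 index = floor(12 / 4) = floor(3) = 3
Counting from index 0 in the sorted data, the element at index 3 is 18.
Final answer: 18


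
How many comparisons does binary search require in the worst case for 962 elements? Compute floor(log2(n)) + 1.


Binary search halves the search space each step.
Maximum comparisons = floor(log2(962)) + 1
log2(962) = 9.9099
floor(log2(962)) = 9, so 9 + 1 = 10
Final answer: 10


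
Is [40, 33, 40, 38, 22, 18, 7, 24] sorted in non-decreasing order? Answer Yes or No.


Check consecutive pairs:
  40 <= 33? False
  33 <= 40? True
  40 <= 38? False
  38 <= 22? False
  22 <= 18? False
  18 <= 7? False
  7 <= 24? True
5 consecutive pair(s) are out of order, so the list is not sorted.
Final answer: No


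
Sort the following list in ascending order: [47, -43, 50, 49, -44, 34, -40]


Original list: [47, -43, 50, 49, -44, 34, -40]
Repeatedly take the smallest remaining element:
  Remaining [47, -43, 50, 49, -44, 34, -40] -> smallest is -44
  Remaining [47, -43, 50, 49, 34, -40] -> smallest is -43
  Remaining [47, 50, 49, 34, -40] -> smallest is -40
  Remaining [47, 50, 49, 34] -> smallest is 34
  Remaining [47, 50, 49] -> smallest is 47
  Remaining [50, 49] -> smallest is 49
  Remaining [50] -> smallest is 50
Collecting the picks in order gives the sorted list.
Final answer: [-44, -43, -40, 34, 47, 49, 50]


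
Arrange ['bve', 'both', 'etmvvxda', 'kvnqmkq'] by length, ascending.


Compute lengths:
  'bve' has length 3
  'both' has length 4
  'etmvvxda' has length 8
  'kvnqmkq' has length 7
Lengths in increasing order: 3 < 4 < 7 < 8
Listing the words in that order gives the answer.
Final answer: ['bve', 'both', 'kvnqmkq', 'etmvvxda']


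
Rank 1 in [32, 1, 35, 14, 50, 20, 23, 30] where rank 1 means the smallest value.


Sort ascending: [1, 14, 20, 23, 30, 32, 35, 50]
Find 1 in the sorted list.
1 is at position 1 (1-indexed).
Final answer: 1


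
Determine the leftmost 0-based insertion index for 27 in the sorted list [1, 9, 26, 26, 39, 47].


List is sorted: [1, 9, 26, 26, 39, 47]
We need the leftmost position where 27 can be inserted, i.e. the first index whose element is >= 27 (or the end of the list if none is).
Binary search with low=0, high=6 (0-based indices):
  low=0, high=6, mid=3: a[3]=26 < 27, so low = 4
  low=4, high=6, mid=5: a[5]=47 >= 27, so high = 5
  low=4, high=5, mid=4: a[4]=39 >= 27, so high = 4
Now low = high = 4, so the insertion index is 4.
Final answer: 4


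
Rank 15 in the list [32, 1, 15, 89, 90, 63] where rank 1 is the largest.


Sort descending: [90, 89, 63, 32, 15, 1]
Find 15 in the sorted list.
15 is at position 5.
Final answer: 5


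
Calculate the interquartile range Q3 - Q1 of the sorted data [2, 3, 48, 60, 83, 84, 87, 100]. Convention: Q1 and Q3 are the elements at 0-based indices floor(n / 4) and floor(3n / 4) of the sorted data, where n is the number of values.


The data has n = 8 elements.
Q1 index = floor(8 / 4) = floor(2) = 2; Q3 index = floor(3 * 8 / 4) = floor(6) = 6
Q1 = element at index 2 = 48
Q3 = element at index 6 = 87
IQR = 87 - 48 = 39
Final answer: 39


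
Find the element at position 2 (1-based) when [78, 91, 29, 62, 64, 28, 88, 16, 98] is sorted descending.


Sort descending: [98, 91, 88, 78, 64, 62, 29, 28, 16]
The 2nd element (1-indexed) is at index 1.
Value = 91
Final answer: 91


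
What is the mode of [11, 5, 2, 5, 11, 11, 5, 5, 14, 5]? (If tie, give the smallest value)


Count the frequency of each value:
  2 appears 1 time(s)
  5 appears 5 time(s)
  11 appears 3 time(s)
  14 appears 1 time(s)
Maximum frequency is 5.
Only 5 reaches that frequency, so it is the mode.
Final answer: 5


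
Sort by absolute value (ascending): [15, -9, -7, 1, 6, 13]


Compute absolute values:
  |15| = 15
  |-9| = 9
  |-7| = 7
  |1| = 1
  |6| = 6
  |13| = 13
Absolute values in increasing order: 1 < 6 < 7 < 9 < 13 < 15
Listing the original numbers in that order gives the answer.
Final answer: [1, 6, -7, -9, 13, 15]


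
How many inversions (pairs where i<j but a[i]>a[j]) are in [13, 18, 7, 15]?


For each element, count the later elements that are smaller than it:
  13 (index 0): smaller elements after it = [7] -> 1
  18 (index 1): smaller elements after it = [7, 15] -> 2
  7 (index 2): smaller elements after it = [] -> 0
Total inversions = 1 + 2 + 0 = 3
Final answer: 3


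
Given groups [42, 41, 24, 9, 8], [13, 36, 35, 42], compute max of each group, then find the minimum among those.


Find max of each group:
  Group 1: [42, 41, 24, 9, 8] -> max = 42
  Group 2: [13, 36, 35, 42] -> max = 42
Maxes: [42, 42]
Minimum of maxes = 42
Final answer: 42


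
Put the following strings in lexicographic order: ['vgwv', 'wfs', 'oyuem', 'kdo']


Compare strings character by character (the first differing letter decides):
  'kdo' < 'oyuem' since 'k' < 'o' at position 1
  'oyuem' < 'vgwv' since 'o' < 'v' at position 1
  'vgwv' < 'wfs' since 'v' < 'w' at position 1
Chaining these comparisons gives the alphabetical order.
Final answer: ['kdo', 'oyuem', 'vgwv', 'wfs']


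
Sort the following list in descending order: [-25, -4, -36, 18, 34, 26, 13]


Original list: [-25, -4, -36, 18, 34, 26, 13]
Repeatedly take the largest remaining element:
  Remaining [-25, -4, -36, 18, 34, 26, 13] -> largest is 34
  Remaining [-25, -4, -36, 18, 26, 13] -> largest is 26
  Remaining [-25, -4, -36, 18, 13] -> largest is 18
  Remaining [-25, -4, -36, 13] -> largest is 13
  Remaining [-25, -4, -36] -> largest is -4
  Remaining [-25, -36] -> largest is -25
  Remaining [-36] -> largest is -36
Collecting the picks in order gives the descending list.
Final answer: [34, 26, 18, 13, -4, -25, -36]


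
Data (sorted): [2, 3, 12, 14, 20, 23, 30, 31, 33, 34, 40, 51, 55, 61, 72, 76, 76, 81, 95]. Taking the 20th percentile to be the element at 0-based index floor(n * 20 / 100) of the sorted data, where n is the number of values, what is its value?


The dataset has n = 19 elements.
Index = floor(19 * 20 / 100) = floor(380 / 100) = floor(3.8) = 3
Counting from index 0 in the sorted data, the element at index 3 is 14.
Final answer: 14


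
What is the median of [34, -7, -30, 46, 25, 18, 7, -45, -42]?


First, sort the list: [-45, -42, -30, -7, 7, 18, 25, 34, 46]
The list has 9 elements (odd count).
The middle index is 4 (0-based), and the element there is 7.
Final answer: 7


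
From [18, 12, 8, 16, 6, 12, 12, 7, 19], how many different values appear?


List all unique values:
Distinct values: [6, 7, 8, 12, 16, 18, 19]
Count = 7
Final answer: 7


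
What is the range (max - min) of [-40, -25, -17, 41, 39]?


Maximum value: 41
Minimum value: -40
Range = 41 - (-40) = 81
Final answer: 81


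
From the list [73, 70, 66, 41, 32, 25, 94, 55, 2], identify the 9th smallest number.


Sort ascending: [2, 25, 32, 41, 55, 66, 70, 73, 94]
The 9th element (1-indexed) is at index 8.
Value = 94
Final answer: 94


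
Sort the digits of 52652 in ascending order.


The number 52652 has digits: 5, 2, 6, 5, 2
Sorted: 2, 2, 5, 5, 6
Joining the sorted digits gives the result.
Final answer: 22556


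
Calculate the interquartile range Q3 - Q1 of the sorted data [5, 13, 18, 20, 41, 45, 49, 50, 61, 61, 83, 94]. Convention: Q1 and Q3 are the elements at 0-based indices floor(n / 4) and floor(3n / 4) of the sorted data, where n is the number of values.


The data has n = 12 elements.
Q1 index = floor(12 / 4) = floor(3) = 3; Q3 index = floor(3 * 12 / 4) = floor(9) = 9
Q1 = element at index 3 = 20
Q3 = element at index 9 = 61
IQR = 61 - 20 = 41
Final answer: 41


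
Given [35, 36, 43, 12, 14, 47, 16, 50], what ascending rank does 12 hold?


Sort ascending: [12, 14, 16, 35, 36, 43, 47, 50]
Find 12 in the sorted list.
12 is at position 1 (1-indexed).
Final answer: 1


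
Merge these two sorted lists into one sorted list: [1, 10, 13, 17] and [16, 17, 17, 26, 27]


List A: [1, 10, 13, 17]
List B: [16, 17, 17, 26, 27]
Repeatedly compare the front elements and take the smaller:
  1 vs 16 -> take 1
  10 vs 16 -> take 10
  13 vs 16 -> take 13
  17 vs 16 -> take 16
  17 vs 17 -> take 17
  A is exhausted; append the rest of B: [17, 17, 26, 27]
Final answer: [1, 10, 13, 16, 17, 17, 17, 26, 27]


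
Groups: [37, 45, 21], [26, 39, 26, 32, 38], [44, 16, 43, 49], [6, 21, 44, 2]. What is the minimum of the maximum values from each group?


Find max of each group:
  Group 1: [37, 45, 21] -> max = 45
  Group 2: [26, 39, 26, 32, 38] -> max = 39
  Group 3: [44, 16, 43, 49] -> max = 49
  Group 4: [6, 21, 44, 2] -> max = 44
Maxes: [45, 39, 49, 44]
Minimum of maxes = 39
Final answer: 39


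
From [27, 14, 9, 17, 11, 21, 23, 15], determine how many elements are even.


Check each element:
  27 is odd
  14 is even
  9 is odd
  17 is odd
  11 is odd
  21 is odd
  23 is odd
  15 is odd
Evens: [14]
Count of evens = 1
Final answer: 1


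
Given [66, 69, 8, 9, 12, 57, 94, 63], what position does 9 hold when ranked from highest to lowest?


Sort descending: [94, 69, 66, 63, 57, 12, 9, 8]
Find 9 in the sorted list.
9 is at position 7.
Final answer: 7


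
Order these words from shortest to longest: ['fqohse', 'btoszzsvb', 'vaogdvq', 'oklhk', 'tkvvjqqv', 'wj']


Compute lengths:
  'fqohse' has length 6
  'btoszzsvb' has length 9
  'vaogdvq' has length 7
  'oklhk' has length 5
  'tkvvjqqv' has length 8
  'wj' has length 2
Lengths in increasing order: 2 < 5 < 6 < 7 < 8 < 9
Listing the words in that order gives the answer.
Final answer: ['wj', 'oklhk', 'fqohse', 'vaogdvq', 'tkvvjqqv', 'btoszzsvb']


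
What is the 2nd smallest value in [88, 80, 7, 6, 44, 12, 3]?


Sort ascending: [3, 6, 7, 12, 44, 80, 88]
The 2nd element (1-indexed) is at index 1.
Value = 6
Final answer: 6


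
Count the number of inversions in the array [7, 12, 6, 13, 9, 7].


For each element, count the later elements that are smaller than it:
  7 (index 0): smaller elements after it = [6] -> 1
  12 (index 1): smaller elements after it = [6, 9, 7] -> 3
  6 (index 2): smaller elements after it = [] -> 0
  13 (index 3): smaller elements after it = [9, 7] -> 2
  9 (index 4): smaller elements after it = [7] -> 1
Total inversions = 1 + 3 + 0 + 2 + 1 = 7
Final answer: 7


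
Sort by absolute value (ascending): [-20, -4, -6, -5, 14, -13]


Compute absolute values:
  |-20| = 20
  |-4| = 4
  |-6| = 6
  |-5| = 5
  |14| = 14
  |-13| = 13
Absolute values in increasing order: 4 < 5 < 6 < 13 < 14 < 20
Listing the original numbers in that order gives the answer.
Final answer: [-4, -5, -6, -13, 14, -20]


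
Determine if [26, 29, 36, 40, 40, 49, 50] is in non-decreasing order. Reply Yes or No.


Check consecutive pairs:
  26 <= 29? True
  29 <= 36? True
  36 <= 40? True
  40 <= 40? True
  40 <= 49? True
  49 <= 50? True
Every consecutive pair is in order, so the list is non-decreasing.
Final answer: Yes


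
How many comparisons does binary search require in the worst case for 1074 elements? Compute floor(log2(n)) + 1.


Binary search halves the search space each step.
Maximum comparisons = floor(log2(1074)) + 1
log2(1074) = 10.0688
floor(log2(1074)) = 10, so 10 + 1 = 11
Final answer: 11


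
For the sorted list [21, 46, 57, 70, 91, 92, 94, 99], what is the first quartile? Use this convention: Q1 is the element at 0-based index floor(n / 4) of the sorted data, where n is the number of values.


The list has n = 8 elements.
Q1 index = floor(8 / 4) = floor(2) = 2
Counting from index 0 in the sorted data, the element at index 2 is 57.
Final answer: 57


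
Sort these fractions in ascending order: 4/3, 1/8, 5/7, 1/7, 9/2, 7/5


Convert to decimal for comparison:
  4/3 = 1.3333
  1/8 = 0.125
  5/7 = 0.7143
  1/7 = 0.1429
  9/2 = 4.5
  7/5 = 1.4
Decimals in increasing order: 0.125 < 0.1429 < 0.7143 < 1.3333 < 1.4 < 4.5
Writing each back as its fraction gives the sorted order.
Final answer: 1/8, 1/7, 5/7, 4/3, 7/5, 9/2


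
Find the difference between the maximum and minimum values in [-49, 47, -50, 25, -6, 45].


Maximum value: 47
Minimum value: -50
Range = 47 - (-50) = 97
Final answer: 97


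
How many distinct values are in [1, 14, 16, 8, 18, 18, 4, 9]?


List all unique values:
Distinct values: [1, 4, 8, 9, 14, 16, 18]
Count = 7
Final answer: 7


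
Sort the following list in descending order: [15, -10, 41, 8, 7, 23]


Original list: [15, -10, 41, 8, 7, 23]
Repeatedly take the largest remaining element:
  Remaining [15, -10, 41, 8, 7, 23] -> largest is 41
  Remaining [15, -10, 8, 7, 23] -> largest is 23
  Remaining [15, -10, 8, 7] -> largest is 15
  Remaining [-10, 8, 7] -> largest is 8
  Remaining [-10, 7] -> largest is 7
  Remaining [-10] -> largest is -10
Collecting the picks in order gives the descending list.
Final answer: [41, 23, 15, 8, 7, -10]


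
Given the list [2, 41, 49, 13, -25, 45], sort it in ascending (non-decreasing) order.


Original list: [2, 41, 49, 13, -25, 45]
Repeatedly take the smallest remaining element:
  Remaining [2, 41, 49, 13, -25, 45] -> smallest is -25
  Remaining [2, 41, 49, 13, 45] -> smallest is 2
  Remaining [41, 49, 13, 45] -> smallest is 13
  Remaining [41, 49, 45] -> smallest is 41
  Remaining [49, 45] -> smallest is 45
  Remaining [49] -> smallest is 49
Collecting the picks in order gives the sorted list.
Final answer: [-25, 2, 13, 41, 45, 49]
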